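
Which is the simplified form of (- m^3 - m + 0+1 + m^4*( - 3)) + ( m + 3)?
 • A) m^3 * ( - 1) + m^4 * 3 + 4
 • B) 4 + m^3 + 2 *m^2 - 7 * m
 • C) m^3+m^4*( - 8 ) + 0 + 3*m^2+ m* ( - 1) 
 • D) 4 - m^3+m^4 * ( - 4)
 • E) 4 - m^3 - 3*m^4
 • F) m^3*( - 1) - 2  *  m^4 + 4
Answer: E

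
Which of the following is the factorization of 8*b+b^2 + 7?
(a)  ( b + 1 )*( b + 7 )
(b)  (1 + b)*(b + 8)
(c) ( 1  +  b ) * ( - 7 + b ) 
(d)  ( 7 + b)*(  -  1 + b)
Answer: a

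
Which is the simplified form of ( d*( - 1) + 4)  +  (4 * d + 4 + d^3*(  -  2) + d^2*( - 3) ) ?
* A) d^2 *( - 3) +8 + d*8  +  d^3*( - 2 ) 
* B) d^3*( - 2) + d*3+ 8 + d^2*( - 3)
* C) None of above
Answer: B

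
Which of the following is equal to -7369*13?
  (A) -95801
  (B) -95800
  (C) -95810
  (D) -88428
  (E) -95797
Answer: E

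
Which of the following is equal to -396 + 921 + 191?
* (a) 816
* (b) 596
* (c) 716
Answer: c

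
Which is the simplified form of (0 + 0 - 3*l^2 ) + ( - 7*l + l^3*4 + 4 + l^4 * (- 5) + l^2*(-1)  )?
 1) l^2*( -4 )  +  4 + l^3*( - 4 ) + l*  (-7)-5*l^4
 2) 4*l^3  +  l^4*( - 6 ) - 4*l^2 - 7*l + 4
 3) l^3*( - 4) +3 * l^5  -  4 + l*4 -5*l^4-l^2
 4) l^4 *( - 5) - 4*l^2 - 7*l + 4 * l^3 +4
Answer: 4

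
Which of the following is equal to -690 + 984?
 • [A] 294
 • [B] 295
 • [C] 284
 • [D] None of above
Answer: A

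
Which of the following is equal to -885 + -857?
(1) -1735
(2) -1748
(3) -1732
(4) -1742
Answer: 4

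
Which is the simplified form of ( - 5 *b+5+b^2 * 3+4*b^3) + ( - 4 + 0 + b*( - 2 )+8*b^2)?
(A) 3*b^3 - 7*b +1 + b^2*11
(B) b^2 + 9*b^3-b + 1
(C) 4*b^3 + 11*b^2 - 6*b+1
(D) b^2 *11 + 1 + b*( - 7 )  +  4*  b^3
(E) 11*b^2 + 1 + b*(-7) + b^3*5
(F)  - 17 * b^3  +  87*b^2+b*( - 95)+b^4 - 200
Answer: D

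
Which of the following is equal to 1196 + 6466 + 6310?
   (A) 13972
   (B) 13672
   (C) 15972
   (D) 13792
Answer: A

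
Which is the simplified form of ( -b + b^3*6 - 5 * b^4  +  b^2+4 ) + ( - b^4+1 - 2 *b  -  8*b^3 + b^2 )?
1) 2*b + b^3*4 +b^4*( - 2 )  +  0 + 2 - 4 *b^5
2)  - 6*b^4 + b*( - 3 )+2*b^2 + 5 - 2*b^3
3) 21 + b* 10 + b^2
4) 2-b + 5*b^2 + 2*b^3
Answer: 2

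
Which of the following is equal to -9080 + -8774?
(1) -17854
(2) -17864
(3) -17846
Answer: 1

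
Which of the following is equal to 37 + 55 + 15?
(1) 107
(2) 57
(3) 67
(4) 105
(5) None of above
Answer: 1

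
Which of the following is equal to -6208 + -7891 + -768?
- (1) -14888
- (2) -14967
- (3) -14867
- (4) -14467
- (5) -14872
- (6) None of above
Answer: 3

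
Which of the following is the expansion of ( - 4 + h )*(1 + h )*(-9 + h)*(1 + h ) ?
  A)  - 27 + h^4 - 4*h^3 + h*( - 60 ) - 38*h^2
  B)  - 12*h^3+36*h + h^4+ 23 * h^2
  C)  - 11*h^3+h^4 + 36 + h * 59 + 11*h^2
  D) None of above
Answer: C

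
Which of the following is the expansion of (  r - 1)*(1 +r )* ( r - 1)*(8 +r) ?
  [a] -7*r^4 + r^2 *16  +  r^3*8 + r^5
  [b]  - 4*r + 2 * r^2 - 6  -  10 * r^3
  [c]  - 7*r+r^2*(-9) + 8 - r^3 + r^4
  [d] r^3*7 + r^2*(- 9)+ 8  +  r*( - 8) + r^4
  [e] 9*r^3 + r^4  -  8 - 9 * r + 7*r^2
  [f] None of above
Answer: f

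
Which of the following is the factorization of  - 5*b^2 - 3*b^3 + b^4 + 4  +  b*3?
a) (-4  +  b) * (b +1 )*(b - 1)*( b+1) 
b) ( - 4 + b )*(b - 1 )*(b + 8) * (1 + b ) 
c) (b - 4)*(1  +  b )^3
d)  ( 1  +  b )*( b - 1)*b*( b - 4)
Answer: a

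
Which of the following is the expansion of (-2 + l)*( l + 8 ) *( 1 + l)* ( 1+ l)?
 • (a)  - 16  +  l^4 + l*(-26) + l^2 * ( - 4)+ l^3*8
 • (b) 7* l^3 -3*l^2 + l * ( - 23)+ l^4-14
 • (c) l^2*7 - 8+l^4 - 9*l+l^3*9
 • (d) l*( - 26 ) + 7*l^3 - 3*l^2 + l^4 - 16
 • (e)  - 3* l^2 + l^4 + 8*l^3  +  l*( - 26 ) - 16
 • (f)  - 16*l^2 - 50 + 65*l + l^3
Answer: e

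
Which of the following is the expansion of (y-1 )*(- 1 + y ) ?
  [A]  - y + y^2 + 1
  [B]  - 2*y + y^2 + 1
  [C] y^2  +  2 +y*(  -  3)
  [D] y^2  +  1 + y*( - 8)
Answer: B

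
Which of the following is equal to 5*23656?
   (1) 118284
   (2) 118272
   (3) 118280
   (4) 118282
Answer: 3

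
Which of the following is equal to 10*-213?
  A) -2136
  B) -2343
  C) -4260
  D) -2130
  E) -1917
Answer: D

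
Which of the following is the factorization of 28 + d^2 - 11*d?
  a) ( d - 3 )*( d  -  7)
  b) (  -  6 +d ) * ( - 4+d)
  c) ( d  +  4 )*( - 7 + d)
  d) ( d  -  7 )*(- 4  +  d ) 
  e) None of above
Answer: d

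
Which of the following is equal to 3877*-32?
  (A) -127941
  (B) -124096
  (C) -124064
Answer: C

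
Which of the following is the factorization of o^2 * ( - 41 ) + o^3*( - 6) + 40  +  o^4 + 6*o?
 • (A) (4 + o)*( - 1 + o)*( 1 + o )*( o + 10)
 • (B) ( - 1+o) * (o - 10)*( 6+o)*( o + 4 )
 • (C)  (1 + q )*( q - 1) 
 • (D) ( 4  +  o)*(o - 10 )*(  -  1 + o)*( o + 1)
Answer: D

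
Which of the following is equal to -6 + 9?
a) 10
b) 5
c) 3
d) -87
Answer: c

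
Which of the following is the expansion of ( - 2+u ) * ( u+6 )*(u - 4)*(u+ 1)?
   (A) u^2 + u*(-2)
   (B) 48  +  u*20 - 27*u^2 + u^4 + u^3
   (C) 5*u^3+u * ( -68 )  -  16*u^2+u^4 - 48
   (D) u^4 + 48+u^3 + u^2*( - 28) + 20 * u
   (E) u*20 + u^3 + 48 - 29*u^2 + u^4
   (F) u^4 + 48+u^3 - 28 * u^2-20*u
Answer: D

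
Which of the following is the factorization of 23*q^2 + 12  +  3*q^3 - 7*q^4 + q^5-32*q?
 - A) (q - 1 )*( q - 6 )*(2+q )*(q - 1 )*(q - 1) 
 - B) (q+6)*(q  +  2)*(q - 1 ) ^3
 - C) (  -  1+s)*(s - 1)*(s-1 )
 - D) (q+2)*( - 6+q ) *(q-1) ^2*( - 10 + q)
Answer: A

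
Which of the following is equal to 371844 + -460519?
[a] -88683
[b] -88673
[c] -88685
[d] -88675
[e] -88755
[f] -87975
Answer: d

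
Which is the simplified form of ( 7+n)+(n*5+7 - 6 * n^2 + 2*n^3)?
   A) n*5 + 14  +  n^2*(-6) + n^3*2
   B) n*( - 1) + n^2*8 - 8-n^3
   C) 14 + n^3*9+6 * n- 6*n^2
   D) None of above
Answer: D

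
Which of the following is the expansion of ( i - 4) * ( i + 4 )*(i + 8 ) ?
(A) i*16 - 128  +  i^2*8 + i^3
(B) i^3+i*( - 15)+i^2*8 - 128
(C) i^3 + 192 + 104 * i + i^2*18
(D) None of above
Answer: D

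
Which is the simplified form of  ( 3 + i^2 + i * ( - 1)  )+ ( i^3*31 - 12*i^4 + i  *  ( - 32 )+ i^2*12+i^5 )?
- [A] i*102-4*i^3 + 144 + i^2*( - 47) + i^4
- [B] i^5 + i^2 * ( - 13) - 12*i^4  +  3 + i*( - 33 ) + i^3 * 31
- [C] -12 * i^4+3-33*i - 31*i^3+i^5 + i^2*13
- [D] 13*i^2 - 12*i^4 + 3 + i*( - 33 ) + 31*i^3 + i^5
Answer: D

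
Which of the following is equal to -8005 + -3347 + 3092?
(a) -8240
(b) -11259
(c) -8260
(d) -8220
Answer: c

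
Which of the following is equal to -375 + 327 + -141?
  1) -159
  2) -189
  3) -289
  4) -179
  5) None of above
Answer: 2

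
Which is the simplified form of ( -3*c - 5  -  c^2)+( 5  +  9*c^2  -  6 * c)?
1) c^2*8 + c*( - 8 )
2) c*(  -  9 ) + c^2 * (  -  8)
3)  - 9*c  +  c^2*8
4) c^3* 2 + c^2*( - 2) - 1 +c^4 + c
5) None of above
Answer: 3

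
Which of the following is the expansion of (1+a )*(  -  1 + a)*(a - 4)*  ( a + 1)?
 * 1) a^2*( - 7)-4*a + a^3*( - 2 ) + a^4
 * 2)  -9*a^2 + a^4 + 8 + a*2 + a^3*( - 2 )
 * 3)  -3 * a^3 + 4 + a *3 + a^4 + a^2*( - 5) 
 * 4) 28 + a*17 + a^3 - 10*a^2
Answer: 3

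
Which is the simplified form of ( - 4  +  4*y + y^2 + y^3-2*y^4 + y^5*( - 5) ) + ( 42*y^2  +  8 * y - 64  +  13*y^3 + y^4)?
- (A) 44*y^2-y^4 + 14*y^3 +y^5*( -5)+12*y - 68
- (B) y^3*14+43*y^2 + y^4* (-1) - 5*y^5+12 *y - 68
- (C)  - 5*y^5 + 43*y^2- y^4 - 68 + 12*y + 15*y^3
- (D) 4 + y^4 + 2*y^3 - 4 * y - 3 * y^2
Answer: B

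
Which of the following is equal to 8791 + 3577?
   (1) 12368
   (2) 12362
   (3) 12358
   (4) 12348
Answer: 1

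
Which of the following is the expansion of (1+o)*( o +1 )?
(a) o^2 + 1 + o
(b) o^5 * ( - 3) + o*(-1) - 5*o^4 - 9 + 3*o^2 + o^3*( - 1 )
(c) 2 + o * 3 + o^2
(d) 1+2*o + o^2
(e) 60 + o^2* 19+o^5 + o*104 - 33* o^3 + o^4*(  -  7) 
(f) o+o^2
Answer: d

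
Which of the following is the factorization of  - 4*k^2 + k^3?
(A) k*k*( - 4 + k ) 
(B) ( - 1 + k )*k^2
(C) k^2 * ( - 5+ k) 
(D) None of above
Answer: A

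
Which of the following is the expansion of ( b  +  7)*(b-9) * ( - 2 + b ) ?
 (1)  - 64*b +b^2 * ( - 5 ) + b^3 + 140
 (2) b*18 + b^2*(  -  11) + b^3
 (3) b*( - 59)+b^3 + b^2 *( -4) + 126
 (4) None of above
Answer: 3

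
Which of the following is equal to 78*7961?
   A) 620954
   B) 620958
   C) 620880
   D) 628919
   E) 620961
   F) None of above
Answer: B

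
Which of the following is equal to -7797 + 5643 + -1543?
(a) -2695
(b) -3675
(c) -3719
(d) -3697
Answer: d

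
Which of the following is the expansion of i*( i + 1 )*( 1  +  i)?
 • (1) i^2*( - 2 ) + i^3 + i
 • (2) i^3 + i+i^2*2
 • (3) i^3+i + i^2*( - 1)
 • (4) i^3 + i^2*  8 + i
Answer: 2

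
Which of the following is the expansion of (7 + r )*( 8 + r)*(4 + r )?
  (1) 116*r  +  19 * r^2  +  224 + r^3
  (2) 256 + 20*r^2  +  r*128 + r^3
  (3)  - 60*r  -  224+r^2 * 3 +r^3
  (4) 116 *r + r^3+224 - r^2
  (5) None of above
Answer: 1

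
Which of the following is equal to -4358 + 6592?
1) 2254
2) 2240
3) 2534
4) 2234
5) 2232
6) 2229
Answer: 4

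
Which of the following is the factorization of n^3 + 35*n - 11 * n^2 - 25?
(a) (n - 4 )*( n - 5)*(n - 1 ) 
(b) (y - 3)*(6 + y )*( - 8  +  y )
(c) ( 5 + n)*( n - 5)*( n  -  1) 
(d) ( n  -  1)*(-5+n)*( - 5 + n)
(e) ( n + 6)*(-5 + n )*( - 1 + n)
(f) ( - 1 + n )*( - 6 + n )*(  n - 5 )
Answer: d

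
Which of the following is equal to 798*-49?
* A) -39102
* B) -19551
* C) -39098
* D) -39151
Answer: A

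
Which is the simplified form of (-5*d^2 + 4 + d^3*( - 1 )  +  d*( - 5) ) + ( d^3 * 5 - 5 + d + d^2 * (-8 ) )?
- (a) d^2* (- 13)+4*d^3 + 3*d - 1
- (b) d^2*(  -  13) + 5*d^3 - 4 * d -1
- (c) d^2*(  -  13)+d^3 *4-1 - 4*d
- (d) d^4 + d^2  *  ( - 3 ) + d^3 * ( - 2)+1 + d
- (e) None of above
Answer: c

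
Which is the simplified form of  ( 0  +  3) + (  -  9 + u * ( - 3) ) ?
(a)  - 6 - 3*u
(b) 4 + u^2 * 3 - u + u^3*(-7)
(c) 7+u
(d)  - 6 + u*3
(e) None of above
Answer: a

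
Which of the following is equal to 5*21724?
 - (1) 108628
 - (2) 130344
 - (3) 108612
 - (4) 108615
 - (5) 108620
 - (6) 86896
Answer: 5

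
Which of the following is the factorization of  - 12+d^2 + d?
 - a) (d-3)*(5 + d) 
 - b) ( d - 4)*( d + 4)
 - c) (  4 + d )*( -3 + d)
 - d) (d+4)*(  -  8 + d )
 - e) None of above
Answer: c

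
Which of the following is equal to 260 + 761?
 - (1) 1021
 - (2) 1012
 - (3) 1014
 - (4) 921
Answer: 1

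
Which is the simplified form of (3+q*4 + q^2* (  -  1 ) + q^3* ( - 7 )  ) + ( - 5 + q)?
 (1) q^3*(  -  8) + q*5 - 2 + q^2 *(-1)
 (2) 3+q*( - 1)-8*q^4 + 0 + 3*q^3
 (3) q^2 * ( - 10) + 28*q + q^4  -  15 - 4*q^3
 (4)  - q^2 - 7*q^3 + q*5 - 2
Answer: 4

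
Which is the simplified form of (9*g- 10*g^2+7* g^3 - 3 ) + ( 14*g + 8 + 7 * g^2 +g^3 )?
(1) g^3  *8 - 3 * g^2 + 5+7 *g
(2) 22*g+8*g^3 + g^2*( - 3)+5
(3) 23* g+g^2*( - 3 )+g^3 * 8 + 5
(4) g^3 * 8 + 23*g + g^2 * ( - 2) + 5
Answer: 3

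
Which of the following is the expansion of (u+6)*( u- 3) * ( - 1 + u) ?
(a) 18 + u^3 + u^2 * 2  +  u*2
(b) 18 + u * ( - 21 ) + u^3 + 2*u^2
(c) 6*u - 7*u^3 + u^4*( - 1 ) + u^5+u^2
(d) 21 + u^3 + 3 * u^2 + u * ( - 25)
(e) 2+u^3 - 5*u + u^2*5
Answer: b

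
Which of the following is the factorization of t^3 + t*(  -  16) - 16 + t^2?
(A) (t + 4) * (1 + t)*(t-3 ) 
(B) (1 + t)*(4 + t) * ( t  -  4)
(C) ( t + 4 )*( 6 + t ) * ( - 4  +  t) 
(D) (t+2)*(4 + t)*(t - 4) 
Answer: B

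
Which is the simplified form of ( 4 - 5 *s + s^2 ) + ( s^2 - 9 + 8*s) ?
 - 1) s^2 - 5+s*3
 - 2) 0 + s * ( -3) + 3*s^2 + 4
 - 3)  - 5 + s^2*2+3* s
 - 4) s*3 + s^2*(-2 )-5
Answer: 3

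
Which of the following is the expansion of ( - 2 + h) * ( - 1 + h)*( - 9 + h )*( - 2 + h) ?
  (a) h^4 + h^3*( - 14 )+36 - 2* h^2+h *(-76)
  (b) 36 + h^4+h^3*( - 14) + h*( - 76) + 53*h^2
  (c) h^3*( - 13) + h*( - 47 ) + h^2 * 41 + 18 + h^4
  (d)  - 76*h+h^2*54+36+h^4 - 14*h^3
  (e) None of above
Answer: b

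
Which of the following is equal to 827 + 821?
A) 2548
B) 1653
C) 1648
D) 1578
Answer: C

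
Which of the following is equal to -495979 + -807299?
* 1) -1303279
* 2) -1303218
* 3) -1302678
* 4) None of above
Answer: 4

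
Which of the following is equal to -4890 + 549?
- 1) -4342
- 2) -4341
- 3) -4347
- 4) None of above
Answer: 2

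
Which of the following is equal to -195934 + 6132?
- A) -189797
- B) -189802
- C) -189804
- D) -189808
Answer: B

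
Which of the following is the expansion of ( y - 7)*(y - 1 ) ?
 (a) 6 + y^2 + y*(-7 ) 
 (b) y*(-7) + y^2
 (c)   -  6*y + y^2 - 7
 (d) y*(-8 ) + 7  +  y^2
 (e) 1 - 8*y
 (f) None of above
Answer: d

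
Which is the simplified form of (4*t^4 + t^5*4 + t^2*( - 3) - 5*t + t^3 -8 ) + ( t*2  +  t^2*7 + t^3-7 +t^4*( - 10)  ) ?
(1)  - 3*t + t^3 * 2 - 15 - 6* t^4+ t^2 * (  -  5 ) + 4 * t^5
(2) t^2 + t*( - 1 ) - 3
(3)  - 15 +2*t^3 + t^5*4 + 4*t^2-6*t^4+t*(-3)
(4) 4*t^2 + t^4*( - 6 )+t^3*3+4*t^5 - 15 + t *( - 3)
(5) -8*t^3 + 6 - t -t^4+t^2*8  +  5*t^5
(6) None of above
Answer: 3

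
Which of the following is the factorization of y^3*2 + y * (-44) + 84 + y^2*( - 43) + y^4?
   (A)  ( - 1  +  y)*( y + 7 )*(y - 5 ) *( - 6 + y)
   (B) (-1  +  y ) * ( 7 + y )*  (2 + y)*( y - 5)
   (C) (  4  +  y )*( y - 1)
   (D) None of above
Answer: D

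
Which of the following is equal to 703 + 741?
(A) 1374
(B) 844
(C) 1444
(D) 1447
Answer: C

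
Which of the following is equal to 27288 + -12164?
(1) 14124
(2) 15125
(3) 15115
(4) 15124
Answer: 4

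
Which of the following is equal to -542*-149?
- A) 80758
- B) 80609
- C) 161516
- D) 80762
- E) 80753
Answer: A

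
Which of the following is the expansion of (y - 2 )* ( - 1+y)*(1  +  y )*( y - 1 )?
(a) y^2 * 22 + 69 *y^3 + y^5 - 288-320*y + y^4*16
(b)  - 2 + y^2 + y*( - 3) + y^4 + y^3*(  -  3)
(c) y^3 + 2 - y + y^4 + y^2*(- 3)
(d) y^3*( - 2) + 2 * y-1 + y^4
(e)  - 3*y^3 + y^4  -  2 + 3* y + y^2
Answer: e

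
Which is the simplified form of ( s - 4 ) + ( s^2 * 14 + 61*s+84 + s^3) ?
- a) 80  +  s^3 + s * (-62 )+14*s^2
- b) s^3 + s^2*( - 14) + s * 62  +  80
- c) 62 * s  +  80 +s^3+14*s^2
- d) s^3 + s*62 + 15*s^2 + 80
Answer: c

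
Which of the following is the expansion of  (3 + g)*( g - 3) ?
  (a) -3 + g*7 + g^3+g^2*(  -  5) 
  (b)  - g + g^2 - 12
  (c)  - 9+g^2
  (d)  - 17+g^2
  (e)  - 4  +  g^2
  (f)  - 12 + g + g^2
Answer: c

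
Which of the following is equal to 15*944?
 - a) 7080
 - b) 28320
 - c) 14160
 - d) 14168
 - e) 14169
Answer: c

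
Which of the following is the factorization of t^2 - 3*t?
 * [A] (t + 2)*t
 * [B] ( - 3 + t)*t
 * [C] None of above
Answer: B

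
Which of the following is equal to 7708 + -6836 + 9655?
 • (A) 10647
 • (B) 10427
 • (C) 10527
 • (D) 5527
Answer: C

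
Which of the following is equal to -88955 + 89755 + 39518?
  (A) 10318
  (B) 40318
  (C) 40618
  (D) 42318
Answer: B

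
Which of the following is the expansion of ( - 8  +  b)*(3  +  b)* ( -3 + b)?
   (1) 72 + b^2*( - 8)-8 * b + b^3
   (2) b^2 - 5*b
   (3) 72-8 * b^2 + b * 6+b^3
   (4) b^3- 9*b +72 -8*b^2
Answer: 4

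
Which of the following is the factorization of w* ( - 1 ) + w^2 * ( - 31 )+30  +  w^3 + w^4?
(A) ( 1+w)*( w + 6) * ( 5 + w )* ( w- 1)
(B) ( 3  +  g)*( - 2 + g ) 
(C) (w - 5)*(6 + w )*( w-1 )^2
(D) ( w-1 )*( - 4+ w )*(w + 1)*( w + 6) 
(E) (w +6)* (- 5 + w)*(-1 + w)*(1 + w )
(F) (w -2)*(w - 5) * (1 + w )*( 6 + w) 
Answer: E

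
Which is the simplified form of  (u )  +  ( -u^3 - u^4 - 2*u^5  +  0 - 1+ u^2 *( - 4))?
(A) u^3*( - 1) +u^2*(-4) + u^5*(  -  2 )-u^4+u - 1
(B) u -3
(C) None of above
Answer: A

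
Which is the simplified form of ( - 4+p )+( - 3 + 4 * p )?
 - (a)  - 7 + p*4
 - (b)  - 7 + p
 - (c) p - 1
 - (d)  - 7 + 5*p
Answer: d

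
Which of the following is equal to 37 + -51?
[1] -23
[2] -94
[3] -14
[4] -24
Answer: 3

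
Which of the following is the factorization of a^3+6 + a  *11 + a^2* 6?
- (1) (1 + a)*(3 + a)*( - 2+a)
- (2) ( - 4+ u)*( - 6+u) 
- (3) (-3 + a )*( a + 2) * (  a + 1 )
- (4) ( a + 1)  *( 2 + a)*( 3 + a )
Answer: 4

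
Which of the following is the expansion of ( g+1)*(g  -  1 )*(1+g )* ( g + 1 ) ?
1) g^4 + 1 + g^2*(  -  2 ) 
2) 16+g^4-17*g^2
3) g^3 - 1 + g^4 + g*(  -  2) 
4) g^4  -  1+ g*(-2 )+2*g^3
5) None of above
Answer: 4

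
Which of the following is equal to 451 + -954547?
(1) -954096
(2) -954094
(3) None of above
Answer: 1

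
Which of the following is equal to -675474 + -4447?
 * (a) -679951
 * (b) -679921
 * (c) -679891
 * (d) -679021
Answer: b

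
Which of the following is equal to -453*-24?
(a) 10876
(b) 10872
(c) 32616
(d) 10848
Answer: b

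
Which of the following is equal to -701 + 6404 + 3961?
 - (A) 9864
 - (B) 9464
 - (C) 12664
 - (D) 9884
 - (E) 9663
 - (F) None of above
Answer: F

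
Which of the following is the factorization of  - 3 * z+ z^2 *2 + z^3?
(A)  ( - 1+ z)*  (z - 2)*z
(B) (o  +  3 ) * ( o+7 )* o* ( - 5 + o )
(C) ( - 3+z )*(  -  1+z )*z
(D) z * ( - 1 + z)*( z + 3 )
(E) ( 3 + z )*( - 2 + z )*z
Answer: D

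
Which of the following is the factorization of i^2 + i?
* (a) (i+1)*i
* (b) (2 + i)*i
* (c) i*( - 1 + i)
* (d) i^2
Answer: a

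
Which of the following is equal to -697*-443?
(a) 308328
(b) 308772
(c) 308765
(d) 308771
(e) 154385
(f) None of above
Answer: d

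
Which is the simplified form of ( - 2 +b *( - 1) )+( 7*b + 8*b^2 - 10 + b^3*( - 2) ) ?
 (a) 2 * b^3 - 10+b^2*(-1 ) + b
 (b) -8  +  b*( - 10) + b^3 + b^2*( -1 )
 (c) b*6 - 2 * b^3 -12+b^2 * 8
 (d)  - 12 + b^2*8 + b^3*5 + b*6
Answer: c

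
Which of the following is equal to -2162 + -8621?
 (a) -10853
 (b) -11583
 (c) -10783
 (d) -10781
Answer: c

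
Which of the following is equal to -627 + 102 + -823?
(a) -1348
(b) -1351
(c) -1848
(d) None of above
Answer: a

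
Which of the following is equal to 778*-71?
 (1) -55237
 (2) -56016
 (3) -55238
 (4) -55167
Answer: 3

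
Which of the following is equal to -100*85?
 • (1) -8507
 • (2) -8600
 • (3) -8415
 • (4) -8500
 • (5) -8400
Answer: 4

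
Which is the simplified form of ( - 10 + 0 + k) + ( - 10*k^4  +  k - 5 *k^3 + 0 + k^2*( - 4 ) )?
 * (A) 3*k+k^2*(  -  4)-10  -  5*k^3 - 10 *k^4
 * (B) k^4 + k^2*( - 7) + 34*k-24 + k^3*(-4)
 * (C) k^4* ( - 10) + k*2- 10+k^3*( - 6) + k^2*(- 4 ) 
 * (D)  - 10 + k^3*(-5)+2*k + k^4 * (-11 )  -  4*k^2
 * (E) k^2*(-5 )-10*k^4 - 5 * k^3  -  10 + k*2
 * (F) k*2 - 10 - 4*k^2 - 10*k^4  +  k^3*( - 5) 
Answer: F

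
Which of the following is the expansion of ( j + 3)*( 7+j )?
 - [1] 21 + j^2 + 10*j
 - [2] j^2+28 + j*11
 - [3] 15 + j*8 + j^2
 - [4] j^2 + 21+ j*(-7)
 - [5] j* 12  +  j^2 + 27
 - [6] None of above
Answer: 1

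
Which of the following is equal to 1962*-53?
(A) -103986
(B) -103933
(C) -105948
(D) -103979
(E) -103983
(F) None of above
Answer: A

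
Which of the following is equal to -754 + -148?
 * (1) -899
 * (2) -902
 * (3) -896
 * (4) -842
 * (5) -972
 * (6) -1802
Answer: 2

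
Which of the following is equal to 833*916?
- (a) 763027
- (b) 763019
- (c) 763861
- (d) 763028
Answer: d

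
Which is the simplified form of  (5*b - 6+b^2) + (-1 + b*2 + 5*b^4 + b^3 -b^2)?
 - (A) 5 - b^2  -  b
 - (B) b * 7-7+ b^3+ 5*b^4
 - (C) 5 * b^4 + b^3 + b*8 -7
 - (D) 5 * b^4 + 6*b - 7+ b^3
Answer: B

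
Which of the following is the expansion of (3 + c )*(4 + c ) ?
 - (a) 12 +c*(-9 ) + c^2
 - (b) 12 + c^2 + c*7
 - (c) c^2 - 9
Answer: b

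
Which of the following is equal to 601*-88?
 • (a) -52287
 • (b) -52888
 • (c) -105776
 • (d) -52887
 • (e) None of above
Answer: b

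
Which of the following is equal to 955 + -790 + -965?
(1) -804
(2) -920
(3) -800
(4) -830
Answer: 3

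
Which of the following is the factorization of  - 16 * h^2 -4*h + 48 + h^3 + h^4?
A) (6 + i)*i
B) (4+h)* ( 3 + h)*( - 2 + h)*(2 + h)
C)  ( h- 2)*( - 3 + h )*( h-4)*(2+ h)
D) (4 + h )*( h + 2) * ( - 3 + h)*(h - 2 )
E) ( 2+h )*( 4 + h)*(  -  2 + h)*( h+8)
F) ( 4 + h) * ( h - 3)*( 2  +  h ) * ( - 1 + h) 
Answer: D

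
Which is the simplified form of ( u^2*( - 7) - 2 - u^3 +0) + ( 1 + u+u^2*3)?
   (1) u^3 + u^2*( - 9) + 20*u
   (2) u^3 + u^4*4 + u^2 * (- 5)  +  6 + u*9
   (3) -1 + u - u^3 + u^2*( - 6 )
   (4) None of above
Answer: 4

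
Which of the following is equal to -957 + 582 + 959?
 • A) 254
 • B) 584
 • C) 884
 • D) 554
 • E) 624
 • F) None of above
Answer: B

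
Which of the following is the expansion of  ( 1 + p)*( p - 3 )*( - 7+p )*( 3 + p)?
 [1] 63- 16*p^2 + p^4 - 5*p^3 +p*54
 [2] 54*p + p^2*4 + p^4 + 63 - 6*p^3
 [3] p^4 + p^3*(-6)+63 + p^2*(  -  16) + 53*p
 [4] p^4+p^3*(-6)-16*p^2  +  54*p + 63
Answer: 4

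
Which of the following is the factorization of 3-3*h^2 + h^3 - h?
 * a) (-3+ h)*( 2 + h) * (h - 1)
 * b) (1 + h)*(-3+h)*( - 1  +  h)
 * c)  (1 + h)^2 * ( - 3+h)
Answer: b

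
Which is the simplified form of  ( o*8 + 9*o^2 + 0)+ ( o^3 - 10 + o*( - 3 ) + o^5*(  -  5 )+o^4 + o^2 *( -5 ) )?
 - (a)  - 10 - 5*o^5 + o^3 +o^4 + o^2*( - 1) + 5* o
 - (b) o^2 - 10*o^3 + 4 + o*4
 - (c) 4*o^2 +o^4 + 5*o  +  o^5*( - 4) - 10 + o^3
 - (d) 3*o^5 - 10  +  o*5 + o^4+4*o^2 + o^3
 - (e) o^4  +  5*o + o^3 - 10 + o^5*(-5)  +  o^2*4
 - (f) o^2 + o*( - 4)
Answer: e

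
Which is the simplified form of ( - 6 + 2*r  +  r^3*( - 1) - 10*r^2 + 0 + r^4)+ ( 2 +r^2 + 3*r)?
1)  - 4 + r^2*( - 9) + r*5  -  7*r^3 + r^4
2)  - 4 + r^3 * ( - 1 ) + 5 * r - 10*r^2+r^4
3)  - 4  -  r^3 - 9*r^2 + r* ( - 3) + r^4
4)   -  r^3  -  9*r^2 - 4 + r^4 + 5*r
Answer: 4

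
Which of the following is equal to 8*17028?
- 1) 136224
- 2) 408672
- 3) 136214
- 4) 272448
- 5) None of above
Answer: 1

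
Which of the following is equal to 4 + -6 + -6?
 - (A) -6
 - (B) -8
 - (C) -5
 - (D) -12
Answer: B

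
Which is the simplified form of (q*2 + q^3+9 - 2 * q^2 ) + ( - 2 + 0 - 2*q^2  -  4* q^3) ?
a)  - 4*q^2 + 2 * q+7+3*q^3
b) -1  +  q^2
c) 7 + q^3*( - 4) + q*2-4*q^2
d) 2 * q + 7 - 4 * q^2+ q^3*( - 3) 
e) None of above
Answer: d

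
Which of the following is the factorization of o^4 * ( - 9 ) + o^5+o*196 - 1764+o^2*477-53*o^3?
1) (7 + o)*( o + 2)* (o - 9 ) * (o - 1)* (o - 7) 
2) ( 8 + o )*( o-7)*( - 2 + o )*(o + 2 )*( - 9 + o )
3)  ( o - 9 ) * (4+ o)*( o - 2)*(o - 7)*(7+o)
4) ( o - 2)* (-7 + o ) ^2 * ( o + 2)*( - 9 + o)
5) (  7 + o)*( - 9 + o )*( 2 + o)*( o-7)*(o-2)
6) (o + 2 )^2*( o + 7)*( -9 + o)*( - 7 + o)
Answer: 5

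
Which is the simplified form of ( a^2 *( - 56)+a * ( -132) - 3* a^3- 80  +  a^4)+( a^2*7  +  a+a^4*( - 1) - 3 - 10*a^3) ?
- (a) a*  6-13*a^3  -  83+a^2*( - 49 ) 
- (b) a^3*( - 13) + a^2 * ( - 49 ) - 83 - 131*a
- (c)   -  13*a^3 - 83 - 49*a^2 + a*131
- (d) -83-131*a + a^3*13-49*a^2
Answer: b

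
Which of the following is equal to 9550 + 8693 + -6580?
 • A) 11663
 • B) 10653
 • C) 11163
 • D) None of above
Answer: A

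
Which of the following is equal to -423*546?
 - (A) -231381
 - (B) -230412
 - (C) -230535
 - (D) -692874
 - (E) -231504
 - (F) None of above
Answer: F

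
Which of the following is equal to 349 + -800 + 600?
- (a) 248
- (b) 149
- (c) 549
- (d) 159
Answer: b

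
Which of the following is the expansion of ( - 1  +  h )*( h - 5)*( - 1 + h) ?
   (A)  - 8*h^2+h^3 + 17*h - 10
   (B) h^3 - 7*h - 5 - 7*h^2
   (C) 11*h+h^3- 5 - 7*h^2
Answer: C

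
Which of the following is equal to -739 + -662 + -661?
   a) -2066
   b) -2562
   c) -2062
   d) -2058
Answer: c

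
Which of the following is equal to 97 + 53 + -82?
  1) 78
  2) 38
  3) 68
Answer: 3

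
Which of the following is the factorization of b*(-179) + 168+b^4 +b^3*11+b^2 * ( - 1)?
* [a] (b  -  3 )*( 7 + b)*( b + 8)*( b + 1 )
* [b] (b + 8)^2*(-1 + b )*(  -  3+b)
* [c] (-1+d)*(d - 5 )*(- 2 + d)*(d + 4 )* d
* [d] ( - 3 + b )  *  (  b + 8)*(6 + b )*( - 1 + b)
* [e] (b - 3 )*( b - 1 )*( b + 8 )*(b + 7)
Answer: e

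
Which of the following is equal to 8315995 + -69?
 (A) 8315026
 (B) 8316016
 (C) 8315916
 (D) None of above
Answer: D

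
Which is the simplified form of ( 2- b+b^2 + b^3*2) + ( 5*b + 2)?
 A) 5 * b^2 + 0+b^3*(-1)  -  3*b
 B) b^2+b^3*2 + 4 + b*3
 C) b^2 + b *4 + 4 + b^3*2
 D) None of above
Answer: C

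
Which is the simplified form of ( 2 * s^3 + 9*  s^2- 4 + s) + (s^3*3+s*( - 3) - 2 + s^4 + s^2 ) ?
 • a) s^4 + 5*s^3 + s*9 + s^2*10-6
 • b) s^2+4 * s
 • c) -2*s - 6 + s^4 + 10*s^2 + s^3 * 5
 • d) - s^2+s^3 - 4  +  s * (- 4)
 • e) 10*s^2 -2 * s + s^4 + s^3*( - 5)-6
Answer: c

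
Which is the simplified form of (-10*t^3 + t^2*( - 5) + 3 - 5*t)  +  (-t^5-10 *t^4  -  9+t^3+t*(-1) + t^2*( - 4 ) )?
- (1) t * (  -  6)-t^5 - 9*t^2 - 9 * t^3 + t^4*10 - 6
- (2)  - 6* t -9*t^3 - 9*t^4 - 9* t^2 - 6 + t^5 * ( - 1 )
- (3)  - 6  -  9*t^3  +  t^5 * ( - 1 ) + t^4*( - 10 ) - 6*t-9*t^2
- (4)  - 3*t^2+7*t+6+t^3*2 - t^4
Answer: 3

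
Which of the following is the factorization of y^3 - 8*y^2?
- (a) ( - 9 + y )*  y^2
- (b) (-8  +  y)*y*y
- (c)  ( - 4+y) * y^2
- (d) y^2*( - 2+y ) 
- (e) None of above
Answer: b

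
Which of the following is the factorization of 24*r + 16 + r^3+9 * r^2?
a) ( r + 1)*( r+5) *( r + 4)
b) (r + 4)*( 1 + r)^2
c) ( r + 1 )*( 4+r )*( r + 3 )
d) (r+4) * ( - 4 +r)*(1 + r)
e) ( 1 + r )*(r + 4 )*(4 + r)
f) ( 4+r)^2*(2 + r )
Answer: e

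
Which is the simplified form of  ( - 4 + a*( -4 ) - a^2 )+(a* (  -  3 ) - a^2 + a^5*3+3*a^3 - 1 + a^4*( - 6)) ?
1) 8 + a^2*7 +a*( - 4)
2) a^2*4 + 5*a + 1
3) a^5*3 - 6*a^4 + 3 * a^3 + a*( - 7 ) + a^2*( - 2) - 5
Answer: 3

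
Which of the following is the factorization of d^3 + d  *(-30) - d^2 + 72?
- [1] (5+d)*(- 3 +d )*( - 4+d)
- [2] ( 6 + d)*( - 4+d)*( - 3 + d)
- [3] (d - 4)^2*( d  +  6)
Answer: 2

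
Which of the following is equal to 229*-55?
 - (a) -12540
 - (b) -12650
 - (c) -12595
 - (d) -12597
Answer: c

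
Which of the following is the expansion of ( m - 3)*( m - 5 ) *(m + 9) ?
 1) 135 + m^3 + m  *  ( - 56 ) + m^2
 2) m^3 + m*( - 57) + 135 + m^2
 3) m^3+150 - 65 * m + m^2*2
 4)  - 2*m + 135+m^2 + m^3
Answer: 2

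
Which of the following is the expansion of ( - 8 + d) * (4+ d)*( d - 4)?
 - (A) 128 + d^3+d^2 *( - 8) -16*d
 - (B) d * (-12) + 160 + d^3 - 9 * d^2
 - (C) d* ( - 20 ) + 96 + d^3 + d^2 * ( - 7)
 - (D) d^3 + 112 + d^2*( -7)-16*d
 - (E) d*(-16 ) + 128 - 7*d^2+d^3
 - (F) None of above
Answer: A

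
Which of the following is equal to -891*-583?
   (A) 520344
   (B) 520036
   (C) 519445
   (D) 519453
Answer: D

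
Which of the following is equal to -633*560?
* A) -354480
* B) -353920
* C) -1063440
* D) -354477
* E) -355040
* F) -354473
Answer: A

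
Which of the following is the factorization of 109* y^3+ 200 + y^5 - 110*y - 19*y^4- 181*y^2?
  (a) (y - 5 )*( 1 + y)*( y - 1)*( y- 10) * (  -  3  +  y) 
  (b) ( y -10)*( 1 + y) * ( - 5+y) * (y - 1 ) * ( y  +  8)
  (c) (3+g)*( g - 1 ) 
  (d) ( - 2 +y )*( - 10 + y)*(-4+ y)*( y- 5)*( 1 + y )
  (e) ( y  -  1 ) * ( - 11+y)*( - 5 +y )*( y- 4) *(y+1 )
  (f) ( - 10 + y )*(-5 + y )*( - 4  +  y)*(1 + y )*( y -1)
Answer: f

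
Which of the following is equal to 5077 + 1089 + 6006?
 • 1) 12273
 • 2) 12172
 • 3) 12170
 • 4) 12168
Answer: 2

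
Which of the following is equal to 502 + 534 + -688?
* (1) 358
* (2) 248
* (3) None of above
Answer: 3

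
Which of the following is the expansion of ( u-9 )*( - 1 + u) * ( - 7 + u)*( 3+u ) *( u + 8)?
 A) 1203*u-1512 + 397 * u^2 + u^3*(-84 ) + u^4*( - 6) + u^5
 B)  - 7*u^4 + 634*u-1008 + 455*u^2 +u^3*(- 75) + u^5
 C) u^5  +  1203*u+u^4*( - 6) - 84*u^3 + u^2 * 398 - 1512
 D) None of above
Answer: C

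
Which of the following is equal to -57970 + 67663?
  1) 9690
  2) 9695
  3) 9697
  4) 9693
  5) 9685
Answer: 4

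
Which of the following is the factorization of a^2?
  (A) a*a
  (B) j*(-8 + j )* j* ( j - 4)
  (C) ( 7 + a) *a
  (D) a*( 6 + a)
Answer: A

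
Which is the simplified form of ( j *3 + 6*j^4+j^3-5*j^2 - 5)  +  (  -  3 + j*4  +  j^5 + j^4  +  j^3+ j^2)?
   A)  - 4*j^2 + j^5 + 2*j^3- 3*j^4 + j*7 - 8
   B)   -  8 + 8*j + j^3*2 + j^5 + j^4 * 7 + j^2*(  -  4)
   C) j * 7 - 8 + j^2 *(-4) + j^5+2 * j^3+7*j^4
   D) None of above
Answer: C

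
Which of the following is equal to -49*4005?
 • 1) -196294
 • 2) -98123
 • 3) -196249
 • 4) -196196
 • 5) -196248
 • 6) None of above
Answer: 6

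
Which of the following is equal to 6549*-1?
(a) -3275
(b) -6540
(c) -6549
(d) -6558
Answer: c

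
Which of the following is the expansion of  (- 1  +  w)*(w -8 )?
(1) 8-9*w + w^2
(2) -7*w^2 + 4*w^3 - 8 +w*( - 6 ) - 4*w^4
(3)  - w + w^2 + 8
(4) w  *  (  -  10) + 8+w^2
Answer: 1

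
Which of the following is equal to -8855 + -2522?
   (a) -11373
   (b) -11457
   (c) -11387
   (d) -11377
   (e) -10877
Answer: d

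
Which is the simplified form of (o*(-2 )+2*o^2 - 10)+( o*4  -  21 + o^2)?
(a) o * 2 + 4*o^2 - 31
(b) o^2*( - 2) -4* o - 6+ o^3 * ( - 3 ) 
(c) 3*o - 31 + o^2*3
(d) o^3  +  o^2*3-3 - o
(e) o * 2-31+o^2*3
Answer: e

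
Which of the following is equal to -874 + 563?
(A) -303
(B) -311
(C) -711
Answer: B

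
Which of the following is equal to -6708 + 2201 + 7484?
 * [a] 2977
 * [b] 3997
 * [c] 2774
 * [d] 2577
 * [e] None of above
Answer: a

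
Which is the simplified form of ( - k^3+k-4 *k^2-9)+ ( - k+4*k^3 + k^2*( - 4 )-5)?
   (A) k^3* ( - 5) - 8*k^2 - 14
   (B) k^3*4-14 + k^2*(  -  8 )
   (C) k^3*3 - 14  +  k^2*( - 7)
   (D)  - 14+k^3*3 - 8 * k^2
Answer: D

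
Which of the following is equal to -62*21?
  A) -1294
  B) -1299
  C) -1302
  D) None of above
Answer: C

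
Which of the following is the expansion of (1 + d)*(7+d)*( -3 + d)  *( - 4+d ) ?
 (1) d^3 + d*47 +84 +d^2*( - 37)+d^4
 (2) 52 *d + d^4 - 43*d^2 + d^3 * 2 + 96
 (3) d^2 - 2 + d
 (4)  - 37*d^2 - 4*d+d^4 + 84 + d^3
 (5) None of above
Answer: 1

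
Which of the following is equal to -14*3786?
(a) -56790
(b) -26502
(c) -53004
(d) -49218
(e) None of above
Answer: c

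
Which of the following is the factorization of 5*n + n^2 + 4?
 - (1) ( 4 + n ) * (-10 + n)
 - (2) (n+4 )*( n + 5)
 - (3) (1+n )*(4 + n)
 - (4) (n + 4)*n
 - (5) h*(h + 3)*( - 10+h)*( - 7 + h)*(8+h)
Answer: 3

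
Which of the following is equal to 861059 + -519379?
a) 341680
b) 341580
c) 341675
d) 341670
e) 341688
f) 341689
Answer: a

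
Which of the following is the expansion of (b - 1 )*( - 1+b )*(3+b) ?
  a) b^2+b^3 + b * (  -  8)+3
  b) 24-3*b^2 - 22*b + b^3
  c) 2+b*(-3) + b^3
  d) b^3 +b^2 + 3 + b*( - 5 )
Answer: d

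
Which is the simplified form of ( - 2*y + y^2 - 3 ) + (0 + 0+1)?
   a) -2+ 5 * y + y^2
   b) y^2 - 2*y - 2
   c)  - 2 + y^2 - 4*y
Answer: b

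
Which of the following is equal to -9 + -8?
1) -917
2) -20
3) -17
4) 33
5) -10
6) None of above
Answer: 3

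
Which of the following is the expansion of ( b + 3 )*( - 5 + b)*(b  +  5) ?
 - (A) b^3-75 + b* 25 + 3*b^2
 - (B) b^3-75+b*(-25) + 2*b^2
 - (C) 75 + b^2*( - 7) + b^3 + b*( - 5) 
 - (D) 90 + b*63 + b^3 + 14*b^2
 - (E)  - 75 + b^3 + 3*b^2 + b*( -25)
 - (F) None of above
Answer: E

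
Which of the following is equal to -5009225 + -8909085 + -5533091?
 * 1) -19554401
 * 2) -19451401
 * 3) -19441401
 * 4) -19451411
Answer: 2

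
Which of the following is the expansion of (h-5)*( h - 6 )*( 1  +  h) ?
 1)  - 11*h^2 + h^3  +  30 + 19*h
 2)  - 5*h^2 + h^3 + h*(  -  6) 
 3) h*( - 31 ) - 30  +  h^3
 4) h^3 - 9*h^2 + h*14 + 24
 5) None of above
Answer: 5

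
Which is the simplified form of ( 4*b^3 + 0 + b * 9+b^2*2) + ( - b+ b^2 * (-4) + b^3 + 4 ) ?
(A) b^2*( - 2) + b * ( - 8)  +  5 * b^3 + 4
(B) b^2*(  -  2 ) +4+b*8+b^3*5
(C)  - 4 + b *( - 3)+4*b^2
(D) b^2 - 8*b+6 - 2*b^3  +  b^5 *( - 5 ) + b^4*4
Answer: B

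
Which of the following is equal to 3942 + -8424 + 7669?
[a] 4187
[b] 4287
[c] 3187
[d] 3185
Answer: c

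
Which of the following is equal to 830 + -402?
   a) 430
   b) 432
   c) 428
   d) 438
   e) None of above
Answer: c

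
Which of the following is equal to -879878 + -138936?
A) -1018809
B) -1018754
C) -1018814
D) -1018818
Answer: C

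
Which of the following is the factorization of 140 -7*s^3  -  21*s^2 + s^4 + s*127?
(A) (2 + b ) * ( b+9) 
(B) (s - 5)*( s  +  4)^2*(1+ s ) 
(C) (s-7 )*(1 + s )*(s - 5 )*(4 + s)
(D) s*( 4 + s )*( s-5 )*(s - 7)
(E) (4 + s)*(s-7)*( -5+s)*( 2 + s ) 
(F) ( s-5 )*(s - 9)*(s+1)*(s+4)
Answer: C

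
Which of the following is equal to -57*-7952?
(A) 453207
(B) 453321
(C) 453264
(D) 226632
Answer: C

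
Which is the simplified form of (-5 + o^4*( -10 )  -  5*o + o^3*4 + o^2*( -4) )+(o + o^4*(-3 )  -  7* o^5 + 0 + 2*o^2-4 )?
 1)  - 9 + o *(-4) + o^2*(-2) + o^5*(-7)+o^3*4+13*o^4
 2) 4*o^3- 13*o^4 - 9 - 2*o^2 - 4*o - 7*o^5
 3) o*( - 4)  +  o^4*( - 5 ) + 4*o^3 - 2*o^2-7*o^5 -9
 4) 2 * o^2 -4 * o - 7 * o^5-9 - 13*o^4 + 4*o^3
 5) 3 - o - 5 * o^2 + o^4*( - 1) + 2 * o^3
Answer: 2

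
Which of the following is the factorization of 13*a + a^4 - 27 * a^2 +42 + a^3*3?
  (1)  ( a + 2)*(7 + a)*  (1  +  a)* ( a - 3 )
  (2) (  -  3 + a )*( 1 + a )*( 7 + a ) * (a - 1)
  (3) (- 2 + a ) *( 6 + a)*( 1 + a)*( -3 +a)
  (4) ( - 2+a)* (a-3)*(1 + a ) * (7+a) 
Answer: 4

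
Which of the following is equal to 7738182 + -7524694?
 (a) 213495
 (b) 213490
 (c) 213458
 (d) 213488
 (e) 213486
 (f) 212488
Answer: d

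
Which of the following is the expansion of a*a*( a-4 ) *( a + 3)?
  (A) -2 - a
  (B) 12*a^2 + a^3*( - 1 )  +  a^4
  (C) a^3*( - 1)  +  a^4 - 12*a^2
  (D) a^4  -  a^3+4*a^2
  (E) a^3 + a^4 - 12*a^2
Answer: C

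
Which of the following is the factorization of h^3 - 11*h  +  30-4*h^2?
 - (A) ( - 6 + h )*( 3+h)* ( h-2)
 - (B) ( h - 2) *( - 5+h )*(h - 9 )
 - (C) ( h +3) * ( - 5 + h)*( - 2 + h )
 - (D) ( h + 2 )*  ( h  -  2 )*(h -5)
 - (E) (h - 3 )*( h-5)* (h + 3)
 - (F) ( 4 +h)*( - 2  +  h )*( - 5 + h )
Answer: C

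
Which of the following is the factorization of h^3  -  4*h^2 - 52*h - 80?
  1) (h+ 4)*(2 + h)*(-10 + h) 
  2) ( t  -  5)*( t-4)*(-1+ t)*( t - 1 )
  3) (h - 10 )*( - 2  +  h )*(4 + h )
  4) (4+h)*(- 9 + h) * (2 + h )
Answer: 1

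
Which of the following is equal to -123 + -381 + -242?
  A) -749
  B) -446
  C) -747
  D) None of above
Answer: D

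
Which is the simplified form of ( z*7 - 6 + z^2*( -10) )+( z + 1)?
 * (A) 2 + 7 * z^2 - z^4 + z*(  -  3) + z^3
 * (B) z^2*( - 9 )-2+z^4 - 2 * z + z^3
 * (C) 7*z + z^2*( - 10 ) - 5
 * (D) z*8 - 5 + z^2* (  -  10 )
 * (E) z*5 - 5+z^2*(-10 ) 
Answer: D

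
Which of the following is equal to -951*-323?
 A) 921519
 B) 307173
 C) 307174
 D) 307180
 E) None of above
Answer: B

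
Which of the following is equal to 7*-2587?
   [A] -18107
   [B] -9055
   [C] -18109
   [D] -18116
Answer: C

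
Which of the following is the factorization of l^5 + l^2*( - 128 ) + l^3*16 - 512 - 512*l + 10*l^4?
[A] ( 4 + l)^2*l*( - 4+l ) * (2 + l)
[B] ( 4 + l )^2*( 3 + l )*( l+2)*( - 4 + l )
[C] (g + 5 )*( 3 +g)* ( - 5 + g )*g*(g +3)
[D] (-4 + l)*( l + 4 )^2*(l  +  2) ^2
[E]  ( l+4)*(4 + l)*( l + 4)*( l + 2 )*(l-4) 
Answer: E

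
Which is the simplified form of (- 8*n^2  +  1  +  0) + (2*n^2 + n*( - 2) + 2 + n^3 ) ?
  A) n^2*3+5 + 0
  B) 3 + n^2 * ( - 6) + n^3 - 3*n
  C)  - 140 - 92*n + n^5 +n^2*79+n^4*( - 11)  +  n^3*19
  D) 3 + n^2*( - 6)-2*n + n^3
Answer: D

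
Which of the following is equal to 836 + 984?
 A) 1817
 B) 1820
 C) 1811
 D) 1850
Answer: B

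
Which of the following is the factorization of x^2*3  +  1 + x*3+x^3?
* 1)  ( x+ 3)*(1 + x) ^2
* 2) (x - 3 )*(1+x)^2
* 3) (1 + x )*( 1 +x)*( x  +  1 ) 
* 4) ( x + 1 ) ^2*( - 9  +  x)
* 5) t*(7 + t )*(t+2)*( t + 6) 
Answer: 3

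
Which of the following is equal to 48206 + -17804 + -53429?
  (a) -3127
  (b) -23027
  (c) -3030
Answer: b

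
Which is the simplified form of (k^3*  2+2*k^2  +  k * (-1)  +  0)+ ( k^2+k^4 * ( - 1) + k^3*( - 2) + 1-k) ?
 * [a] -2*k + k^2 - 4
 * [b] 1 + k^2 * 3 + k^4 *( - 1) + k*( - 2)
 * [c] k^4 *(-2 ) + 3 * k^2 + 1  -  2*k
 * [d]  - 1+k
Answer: b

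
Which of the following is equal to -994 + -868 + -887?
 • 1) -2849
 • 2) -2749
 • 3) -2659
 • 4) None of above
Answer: 2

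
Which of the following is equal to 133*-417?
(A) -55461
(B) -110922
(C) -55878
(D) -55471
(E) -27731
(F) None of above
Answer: A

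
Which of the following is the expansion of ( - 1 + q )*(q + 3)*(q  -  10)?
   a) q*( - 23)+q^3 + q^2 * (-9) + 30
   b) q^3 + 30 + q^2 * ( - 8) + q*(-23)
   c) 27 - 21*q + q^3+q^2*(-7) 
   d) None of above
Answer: b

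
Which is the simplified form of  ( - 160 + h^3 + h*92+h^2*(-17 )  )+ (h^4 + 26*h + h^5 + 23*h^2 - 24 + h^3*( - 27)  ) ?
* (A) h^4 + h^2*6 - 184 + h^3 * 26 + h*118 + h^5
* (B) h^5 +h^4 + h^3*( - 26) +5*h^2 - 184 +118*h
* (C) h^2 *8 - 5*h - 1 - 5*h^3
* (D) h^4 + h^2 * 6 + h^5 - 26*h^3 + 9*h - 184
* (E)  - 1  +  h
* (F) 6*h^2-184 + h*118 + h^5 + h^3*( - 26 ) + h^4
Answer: F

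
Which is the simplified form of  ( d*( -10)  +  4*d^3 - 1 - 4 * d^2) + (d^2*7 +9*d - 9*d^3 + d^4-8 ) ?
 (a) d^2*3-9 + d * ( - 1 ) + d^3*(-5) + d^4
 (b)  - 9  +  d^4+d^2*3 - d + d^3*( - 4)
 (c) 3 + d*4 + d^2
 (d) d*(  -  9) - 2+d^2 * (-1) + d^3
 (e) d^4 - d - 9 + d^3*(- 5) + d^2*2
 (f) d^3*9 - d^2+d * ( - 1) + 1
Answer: a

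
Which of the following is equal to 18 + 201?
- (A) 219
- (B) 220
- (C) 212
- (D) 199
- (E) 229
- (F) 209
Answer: A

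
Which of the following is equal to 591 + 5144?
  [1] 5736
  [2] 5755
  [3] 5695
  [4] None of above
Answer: 4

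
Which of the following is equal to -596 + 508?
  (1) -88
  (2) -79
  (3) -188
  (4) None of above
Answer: 1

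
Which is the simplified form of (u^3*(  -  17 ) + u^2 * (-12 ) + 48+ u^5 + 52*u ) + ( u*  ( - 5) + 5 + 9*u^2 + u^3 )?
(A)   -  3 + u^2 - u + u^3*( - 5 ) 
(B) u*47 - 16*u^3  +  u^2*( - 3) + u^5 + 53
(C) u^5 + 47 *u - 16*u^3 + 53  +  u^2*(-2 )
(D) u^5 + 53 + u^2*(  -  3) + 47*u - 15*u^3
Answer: B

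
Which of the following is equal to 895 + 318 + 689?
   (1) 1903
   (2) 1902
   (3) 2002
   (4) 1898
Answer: 2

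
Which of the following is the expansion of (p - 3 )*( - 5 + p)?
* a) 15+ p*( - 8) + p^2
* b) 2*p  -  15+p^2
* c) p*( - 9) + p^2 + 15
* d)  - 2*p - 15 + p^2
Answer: a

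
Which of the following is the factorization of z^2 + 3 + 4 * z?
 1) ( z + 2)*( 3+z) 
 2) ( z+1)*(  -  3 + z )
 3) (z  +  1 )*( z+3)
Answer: 3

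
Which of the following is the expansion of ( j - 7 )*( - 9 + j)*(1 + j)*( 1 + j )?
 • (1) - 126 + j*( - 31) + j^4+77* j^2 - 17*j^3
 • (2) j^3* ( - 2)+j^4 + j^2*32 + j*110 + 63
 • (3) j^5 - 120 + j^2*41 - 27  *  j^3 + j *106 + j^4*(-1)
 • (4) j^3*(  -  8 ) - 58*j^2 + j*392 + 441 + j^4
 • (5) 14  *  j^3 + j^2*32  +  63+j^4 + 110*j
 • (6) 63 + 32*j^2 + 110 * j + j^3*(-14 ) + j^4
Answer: 6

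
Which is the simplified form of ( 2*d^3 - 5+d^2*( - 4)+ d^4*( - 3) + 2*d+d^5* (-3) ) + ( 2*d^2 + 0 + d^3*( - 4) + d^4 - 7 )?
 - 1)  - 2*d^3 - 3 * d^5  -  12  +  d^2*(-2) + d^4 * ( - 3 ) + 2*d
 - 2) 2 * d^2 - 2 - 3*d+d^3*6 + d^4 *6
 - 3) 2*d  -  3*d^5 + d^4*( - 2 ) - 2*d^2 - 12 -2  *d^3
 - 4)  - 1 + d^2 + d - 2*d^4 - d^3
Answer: 3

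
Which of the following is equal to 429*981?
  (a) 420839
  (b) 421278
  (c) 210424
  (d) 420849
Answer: d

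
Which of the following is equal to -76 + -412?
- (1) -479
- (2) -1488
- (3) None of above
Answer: 3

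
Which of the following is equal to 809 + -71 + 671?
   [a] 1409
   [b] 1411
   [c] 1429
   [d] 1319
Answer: a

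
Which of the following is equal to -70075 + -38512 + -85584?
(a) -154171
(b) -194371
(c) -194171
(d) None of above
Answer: c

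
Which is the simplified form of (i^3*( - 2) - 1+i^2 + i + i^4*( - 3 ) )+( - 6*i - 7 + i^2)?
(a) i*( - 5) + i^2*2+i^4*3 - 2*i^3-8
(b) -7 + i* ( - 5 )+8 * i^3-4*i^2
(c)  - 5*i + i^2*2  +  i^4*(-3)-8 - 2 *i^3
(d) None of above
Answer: c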